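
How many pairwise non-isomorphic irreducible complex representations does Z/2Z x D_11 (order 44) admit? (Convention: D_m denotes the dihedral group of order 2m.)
14

Working: The number of irreducible complex representations of a finite group equals its number of conjugacy classes. For a direct product, #classes(G x H) = #classes(G) * #classes(H). Z/2Z has 2 classes (abelian), D_11 has 7 classes, so 2 * 7 = 14, so Z/2Z x D_11 (order 44) has exactly 14 irreducible complex representations.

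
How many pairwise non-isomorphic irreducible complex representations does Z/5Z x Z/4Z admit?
20

Justification: The number of irreducible complex representations of a finite group equals its number of conjugacy classes. Z/5Z x Z/4Z is abelian of order 20, so every element is its own conjugacy class: 20 classes, so Z/5Z x Z/4Z (order 20) has exactly 20 irreducible complex representations.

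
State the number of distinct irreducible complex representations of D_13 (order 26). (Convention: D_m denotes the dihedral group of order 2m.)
8

Why: The number of irreducible complex representations of a finite group equals its number of conjugacy classes. D_13 has 8 conjugacy classes ((n+3)/2 for n odd), so D_13 (order 26) has exactly 8 irreducible complex representations.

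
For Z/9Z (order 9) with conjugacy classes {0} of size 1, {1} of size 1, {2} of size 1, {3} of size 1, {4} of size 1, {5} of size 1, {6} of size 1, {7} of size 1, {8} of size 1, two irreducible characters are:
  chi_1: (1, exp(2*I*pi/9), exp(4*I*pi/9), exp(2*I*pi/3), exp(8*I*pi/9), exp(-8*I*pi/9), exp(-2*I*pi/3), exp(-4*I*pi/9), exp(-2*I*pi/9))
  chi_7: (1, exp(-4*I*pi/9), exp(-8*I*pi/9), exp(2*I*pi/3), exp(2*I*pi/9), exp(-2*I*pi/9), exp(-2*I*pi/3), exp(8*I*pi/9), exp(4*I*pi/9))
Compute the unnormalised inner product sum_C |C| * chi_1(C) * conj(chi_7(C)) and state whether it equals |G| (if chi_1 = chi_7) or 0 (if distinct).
Sum = 0; so <chi_1, chi_7> = 0 (distinct irreducibles are orthogonal).

Why: Compute term by term over conjugacy classes (|C| * chi_1(C) * conj(chi_7(C))):
  1*(1)*conj(1) + 1*(exp(2*I*pi/9))*conj(exp(-4*I*pi/9)) + 1*(exp(4*I*pi/9))*conj(exp(-8*I*pi/9)) + 1*(exp(2*I*pi/3))*conj(exp(2*I*pi/3)) + 1*(exp(8*I*pi/9))*conj(exp(2*I*pi/9)) + 1*(exp(-8*I*pi/9))*conj(exp(-2*I*pi/9)) + 1*(exp(-2*I*pi/3))*conj(exp(-2*I*pi/3)) + 1*(exp(-4*I*pi/9))*conj(exp(8*I*pi/9)) + 1*(exp(-2*I*pi/9))*conj(exp(4*I*pi/9))
  = (1) + (exp(2*I*pi/3)) + (exp(-2*I*pi/3)) + (1) + (exp(2*I*pi/3)) + (exp(-2*I*pi/3)) + (1) + (exp(2*I*pi/3)) + (exp(-2*I*pi/3))
  = 0.
(Exp terms are combined using exp(i*s)*conj(exp(i*t)) = exp(i*(s-t)), and sums of them are collapsed using the identity that for every m > 1 the m distinct m-th roots of unity sum to 0, e.g. 1 + exp(2*I*pi/3) + exp(-2*I*pi/3) = 0.)
Dividing by |G| = 9 gives 0/9 = 0, matching the row-orthogonality relation <chi_1, chi_7> = [chi_1 = chi_7].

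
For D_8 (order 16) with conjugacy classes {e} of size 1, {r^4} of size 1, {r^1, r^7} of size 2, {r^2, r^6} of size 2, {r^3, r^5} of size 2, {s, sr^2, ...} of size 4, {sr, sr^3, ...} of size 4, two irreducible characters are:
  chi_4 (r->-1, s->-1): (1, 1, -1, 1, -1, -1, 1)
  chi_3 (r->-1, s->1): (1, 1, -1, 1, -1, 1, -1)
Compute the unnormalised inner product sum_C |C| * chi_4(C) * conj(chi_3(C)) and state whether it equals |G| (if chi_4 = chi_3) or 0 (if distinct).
Sum = 0; so <chi_4, chi_3> = 0 (distinct irreducibles are orthogonal).

Reasoning: Compute term by term over conjugacy classes (|C| * chi_4(C) * conj(chi_3(C))):
  1*(1)*conj(1) + 1*(1)*conj(1) + 2*(-1)*conj(-1) + 2*(1)*conj(1) + 2*(-1)*conj(-1) + 4*(-1)*conj(1) + 4*(1)*conj(-1)
  = (1) + (1) + (2) + (2) + (2) + (-4) + (-4)
  = 0.
Dividing by |G| = 16 gives 0/16 = 0, matching the row-orthogonality relation <chi_4, chi_3> = [chi_4 = chi_3].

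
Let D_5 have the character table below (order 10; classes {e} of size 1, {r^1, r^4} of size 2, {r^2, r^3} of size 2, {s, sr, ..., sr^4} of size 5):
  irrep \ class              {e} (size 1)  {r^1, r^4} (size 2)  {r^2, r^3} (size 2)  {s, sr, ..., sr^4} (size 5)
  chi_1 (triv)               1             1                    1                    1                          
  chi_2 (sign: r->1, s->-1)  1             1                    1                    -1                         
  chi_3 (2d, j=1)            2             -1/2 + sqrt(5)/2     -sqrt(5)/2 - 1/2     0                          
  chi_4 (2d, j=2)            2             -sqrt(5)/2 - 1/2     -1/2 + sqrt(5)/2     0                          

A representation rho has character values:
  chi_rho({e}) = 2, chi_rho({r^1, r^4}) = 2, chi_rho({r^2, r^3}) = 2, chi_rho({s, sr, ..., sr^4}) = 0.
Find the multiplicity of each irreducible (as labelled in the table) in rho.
Multiplicities: chi_1: 1, chi_2: 1, chi_3: 0, chi_4: 0.

Working: Use <chi_rho, chi> = (1/|G|) sum_C |C| * chi_rho(C) * conj(chi(C)) with |G| = 10 for each irreducible chi in the table:
  <chi_rho, chi_1> = (1/10)[1*(2)*conj(1) + 2*(2)*conj(1) + 2*(2)*conj(1) + 5*(0)*conj(1)]
      = (1/10)[(2) + (4) + (4) + (0)] = 10/10 = 1
  <chi_rho, chi_2> = (1/10)[1*(2)*conj(1) + 2*(2)*conj(1) + 2*(2)*conj(1) + 5*(0)*conj(-1)]
      = (1/10)[(2) + (4) + (4) + (0)] = 10/10 = 1
  <chi_rho, chi_3> = (1/10)[1*(2)*conj(2) + 2*(2)*conj(-1/2 + sqrt(5)/2) + 2*(2)*conj(-sqrt(5)/2 - 1/2) + 5*(0)*conj(0)]
      = (1/10)[(4) + (-2 + 2*sqrt(5)) + (-2*sqrt(5) - 2) + (0)] = 0/10 = 0
  <chi_rho, chi_4> = (1/10)[1*(2)*conj(2) + 2*(2)*conj(-sqrt(5)/2 - 1/2) + 2*(2)*conj(-1/2 + sqrt(5)/2) + 5*(0)*conj(0)]
      = (1/10)[(4) + (-2*sqrt(5) - 2) + (-2 + 2*sqrt(5)) + (0)] = 0/10 = 0
Dimension check: dim(rho) = sum (mult * dim) = 1*1 + 1*1 + 0*2 + 0*2 = 2 = chi_rho(e) = 2.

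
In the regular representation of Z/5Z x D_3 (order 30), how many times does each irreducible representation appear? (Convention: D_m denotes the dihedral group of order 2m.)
Each irreducible V_i of dimension d_i appears with multiplicity d_i, i.e. rho_reg = (direct sum over all irreducibles V_i) d_i V_i. The irreducible dimensions for Z/5Z x D_3 are 1, 1, 1, 1, 1, 1, 1, 1, 1, 1, 2, 2, 2, 2, 2: 10 irreducibles of dimension 1, each with multiplicity 1; 5 irreducibles of dimension 2, each with multiplicity 2. Total dimension 10*1*1 + 5*2*2 = 30 = |G|.

Derivation: General theorem: in the regular representation of a finite group G, each irreducible appears with multiplicity equal to its dimension. Check: dim(rho_reg) = sum d_i^2 = 1 + 1 + 1 + 1 + 1 + 1 + 1 + 1 + 1 + 1 + 4 + 4 + 4 + 4 + 4 = 30 = |G|.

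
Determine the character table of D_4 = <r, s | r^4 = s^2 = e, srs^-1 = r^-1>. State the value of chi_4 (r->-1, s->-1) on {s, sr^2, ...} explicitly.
Conjugacy classes: {e} of size 1, {r^2} of size 1, {r^1, r^3} of size 2, {s, sr^2, ...} of size 2, {sr, sr^3, ...} of size 2.
Character table:
  irrep \ class              {e} (size 1)  {r^2} (size 1)  {r^1, r^3} (size 2)  {s, sr^2, ...} (size 2)  {sr, sr^3, ...} (size 2)
  chi_1 (triv)               1             1               1                    1                        1                       
  chi_2 (sign: r->1, s->-1)  1             1               1                    -1                       -1                      
  chi_3 (r->-1, s->1)        1             1               -1                   1                        -1                      
  chi_4 (r->-1, s->-1)       1             1               -1                   -1                       1                       
  chi_5 (2d, j=1)            2             -2              0                    0                        0                       

Spot check: chi_4 (r->-1, s->-1) on {s, sr^2, ...} = -1.

Argument: D_4 has order 2*4 = 8 with 5 conjugacy classes, hence 5 irreducibles. Sum of squared dims 1 + 1 + 1 + 1 + 4 = 8 = |G|. Linear characters come from the abelianisation; the 2-dimensional irreps have character r^k -> 2*cos(2*pi*j*k/4), reflections -> 0.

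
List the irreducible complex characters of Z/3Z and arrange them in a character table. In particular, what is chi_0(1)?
Character table of Z/3Z (irreps indexed chi_0,...,chi_2 with chi_k(m) = zeta_3^(k*m), zeta_3 = exp(2*pi*i/3)):
  irrep \ class  {0} (size 1)  {1} (size 1)    {2} (size 1)  
  chi_0          1             1               1             
  chi_1          1             exp(2*I*pi/3)   exp(-2*I*pi/3)
  chi_2          1             exp(-2*I*pi/3)  exp(2*I*pi/3) 

Spot check: chi_0(1) = zeta_3^(0*1) = zeta_3^0 = 1.

Justification: Z/3Z is abelian, so all 3 irreducible complex representations are 1-dimensional. They are given by chi_k(m) = zeta_3^(k*m) for k = 0,...,2. Row orthogonality: sum_m chi_k(m) conj(chi_l(m)) = 3 * [k = l].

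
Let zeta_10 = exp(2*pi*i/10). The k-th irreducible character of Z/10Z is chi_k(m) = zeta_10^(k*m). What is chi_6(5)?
chi_6(5) = zeta_10^30 = 1

Proof sketch: chi_6(5) = zeta_10^(6*5) = zeta_10^30. Since zeta_10^10 = 1, this equals zeta_10^0 = exp(2*pi*i*0/10) = 1.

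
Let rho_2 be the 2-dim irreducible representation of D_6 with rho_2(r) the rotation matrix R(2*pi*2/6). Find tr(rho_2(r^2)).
chi_{rho_2}(r^2) = 2*cos(2*pi*2*2/6) = -1

Working: rho_2(r^2) is rotation by angle 2*pi*2*2/6, whose trace is 2*cos(2*pi*2*2/6) = -1.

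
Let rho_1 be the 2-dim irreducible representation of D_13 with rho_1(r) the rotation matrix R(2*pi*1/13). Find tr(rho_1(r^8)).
chi_{rho_1}(r^8) = 2*cos(2*pi*1*8/13) = -2*cos(3*pi/13)

Reasoning: rho_1(r^8) is rotation by angle 2*pi*1*8/13, whose trace is 2*cos(2*pi*1*8/13) = -2*cos(3*pi/13).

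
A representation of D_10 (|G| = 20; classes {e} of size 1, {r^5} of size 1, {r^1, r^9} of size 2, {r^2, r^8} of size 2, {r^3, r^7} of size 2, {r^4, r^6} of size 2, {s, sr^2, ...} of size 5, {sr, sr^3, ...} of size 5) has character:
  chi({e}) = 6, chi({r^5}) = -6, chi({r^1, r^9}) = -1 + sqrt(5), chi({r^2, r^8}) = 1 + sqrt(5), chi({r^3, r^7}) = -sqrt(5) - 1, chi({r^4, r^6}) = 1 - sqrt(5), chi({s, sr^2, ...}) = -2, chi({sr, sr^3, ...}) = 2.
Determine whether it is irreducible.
Not irreducible (reducible): <chi, chi> = 8 > 1.

Explanation: <chi, chi> = (1/|G|) sum_C |C| * |chi(C)|^2 = (1/20)[1*|6|^2 + 1*|-6|^2 + 2*|-1 + sqrt(5)|^2 + 2*|1 + sqrt(5)|^2 + 2*|-sqrt(5) - 1|^2 + 2*|1 - sqrt(5)|^2 + 5*|-2|^2 + 5*|2|^2]
  = (1/20)[(36) + (36) + (12 - 4*sqrt(5)) + (4*sqrt(5) + 12) + (4*sqrt(5) + 12) + (12 - 4*sqrt(5)) + (20) + (20)] = 160/20 = 8.
A character is irreducible iff <chi, chi> = 1, so this representation is reducible.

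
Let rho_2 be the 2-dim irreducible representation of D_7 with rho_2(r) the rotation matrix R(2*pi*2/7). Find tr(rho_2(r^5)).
chi_{rho_2}(r^5) = 2*cos(2*pi*2*5/7) = -2*cos(pi/7)

Explanation: rho_2(r^5) is rotation by angle 2*pi*2*5/7, whose trace is 2*cos(2*pi*2*5/7) = -2*cos(pi/7).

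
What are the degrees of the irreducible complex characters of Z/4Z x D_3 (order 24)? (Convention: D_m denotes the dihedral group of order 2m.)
Dimensions: 1, 1, 1, 1, 1, 1, 1, 1, 2, 2, 2, 2

Details: There are 12 irreducibles (= number of conjugacy classes). Their dimensions d_i satisfy sum d_i^2 = |G| = 24: 1 + 1 + 1 + 1 + 1 + 1 + 1 + 1 + 4 + 4 + 4 + 4 = 24. (For the product with Z/4Z: each of the 4 1-dim characters of Z/4Z tensors with each irrep of D_3, giving 4 copies of each D_3-dimension.)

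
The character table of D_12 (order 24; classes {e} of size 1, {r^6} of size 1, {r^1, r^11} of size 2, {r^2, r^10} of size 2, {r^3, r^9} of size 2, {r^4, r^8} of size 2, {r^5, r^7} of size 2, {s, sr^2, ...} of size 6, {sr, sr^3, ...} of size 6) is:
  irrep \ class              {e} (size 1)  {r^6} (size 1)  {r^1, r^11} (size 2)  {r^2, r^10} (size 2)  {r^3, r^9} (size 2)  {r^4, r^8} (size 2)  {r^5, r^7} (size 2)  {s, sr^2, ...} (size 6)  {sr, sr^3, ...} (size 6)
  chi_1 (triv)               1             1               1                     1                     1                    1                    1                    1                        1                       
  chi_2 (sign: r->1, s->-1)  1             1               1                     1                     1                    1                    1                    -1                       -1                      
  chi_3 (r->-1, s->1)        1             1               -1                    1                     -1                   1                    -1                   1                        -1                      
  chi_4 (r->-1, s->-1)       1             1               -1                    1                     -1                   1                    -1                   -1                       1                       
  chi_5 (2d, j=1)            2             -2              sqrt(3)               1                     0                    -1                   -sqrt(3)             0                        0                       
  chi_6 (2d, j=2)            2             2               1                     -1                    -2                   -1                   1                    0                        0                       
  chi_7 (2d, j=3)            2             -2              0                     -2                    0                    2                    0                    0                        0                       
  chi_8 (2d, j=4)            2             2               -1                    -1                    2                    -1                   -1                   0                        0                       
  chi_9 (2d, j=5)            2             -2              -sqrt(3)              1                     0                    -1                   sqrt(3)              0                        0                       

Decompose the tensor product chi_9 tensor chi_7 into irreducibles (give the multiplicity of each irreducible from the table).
chi_9 tensor chi_7 = chi_6 + chi_8 (all other irreducibles have multiplicity 0).

Working: The character of a tensor product is the pointwise product (chi_9 * chi_7)(C) = chi_9(C) * chi_7(C):
  {e}: (2)*(2), {r^6}: (-2)*(-2), {r^1, r^11}: (-sqrt(3))*(0), {r^2, r^10}: (1)*(-2), {r^3, r^9}: (0)*(0), {r^4, r^8}: (-1)*(2), {r^5, r^7}: (sqrt(3))*(0), {s, sr^2, ...}: (0)*(0), {sr, sr^3, ...}: (0)*(0)
so (chi_9 * chi_7) takes values
  {e} -> 4, {r^6} -> 4, {r^1, r^11} -> 0, {r^2, r^10} -> -2, {r^3, r^9} -> 0, {r^4, r^8} -> -2, {r^5, r^7} -> 0, {s, sr^2, ...} -> 0, {sr, sr^3, ...} -> 0.
Now take the inner product of this character with each irreducible chi from the table, <chi_9*chi_7, chi> = (1/24) sum_C |C| (chi_9*chi_7)(C) conj(chi(C)):
  <chi_9*chi_7, chi_1> = (1/24)[1*(4)*conj(1) + 1*(4)*conj(1) + 2*(0)*conj(1) + 2*(-2)*conj(1) + 2*(0)*conj(1) + 2*(-2)*conj(1) + 2*(0)*conj(1) + 6*(0)*conj(1) + 6*(0)*conj(1)]
      = (1/24)[(4) + (4) + (0) + (-4) + (0) + (-4) + (0) + (0) + (0)] = 0/24 = 0
  <chi_9*chi_7, chi_2> = (1/24)[1*(4)*conj(1) + 1*(4)*conj(1) + 2*(0)*conj(1) + 2*(-2)*conj(1) + 2*(0)*conj(1) + 2*(-2)*conj(1) + 2*(0)*conj(1) + 6*(0)*conj(-1) + 6*(0)*conj(-1)]
      = (1/24)[(4) + (4) + (0) + (-4) + (0) + (-4) + (0) + (0) + (0)] = 0/24 = 0
  <chi_9*chi_7, chi_3> = (1/24)[1*(4)*conj(1) + 1*(4)*conj(1) + 2*(0)*conj(-1) + 2*(-2)*conj(1) + 2*(0)*conj(-1) + 2*(-2)*conj(1) + 2*(0)*conj(-1) + 6*(0)*conj(1) + 6*(0)*conj(-1)]
      = (1/24)[(4) + (4) + (0) + (-4) + (0) + (-4) + (0) + (0) + (0)] = 0/24 = 0
  <chi_9*chi_7, chi_4> = (1/24)[1*(4)*conj(1) + 1*(4)*conj(1) + 2*(0)*conj(-1) + 2*(-2)*conj(1) + 2*(0)*conj(-1) + 2*(-2)*conj(1) + 2*(0)*conj(-1) + 6*(0)*conj(-1) + 6*(0)*conj(1)]
      = (1/24)[(4) + (4) + (0) + (-4) + (0) + (-4) + (0) + (0) + (0)] = 0/24 = 0
  <chi_9*chi_7, chi_5> = (1/24)[1*(4)*conj(2) + 1*(4)*conj(-2) + 2*(0)*conj(sqrt(3)) + 2*(-2)*conj(1) + 2*(0)*conj(0) + 2*(-2)*conj(-1) + 2*(0)*conj(-sqrt(3)) + 6*(0)*conj(0) + 6*(0)*conj(0)]
      = (1/24)[(8) + (-8) + (0) + (-4) + (0) + (4) + (0) + (0) + (0)] = 0/24 = 0
  <chi_9*chi_7, chi_6> = (1/24)[1*(4)*conj(2) + 1*(4)*conj(2) + 2*(0)*conj(1) + 2*(-2)*conj(-1) + 2*(0)*conj(-2) + 2*(-2)*conj(-1) + 2*(0)*conj(1) + 6*(0)*conj(0) + 6*(0)*conj(0)]
      = (1/24)[(8) + (8) + (0) + (4) + (0) + (4) + (0) + (0) + (0)] = 24/24 = 1
  <chi_9*chi_7, chi_7> = (1/24)[1*(4)*conj(2) + 1*(4)*conj(-2) + 2*(0)*conj(0) + 2*(-2)*conj(-2) + 2*(0)*conj(0) + 2*(-2)*conj(2) + 2*(0)*conj(0) + 6*(0)*conj(0) + 6*(0)*conj(0)]
      = (1/24)[(8) + (-8) + (0) + (8) + (0) + (-8) + (0) + (0) + (0)] = 0/24 = 0
  <chi_9*chi_7, chi_8> = (1/24)[1*(4)*conj(2) + 1*(4)*conj(2) + 2*(0)*conj(-1) + 2*(-2)*conj(-1) + 2*(0)*conj(2) + 2*(-2)*conj(-1) + 2*(0)*conj(-1) + 6*(0)*conj(0) + 6*(0)*conj(0)]
      = (1/24)[(8) + (8) + (0) + (4) + (0) + (4) + (0) + (0) + (0)] = 24/24 = 1
  <chi_9*chi_7, chi_9> = (1/24)[1*(4)*conj(2) + 1*(4)*conj(-2) + 2*(0)*conj(-sqrt(3)) + 2*(-2)*conj(1) + 2*(0)*conj(0) + 2*(-2)*conj(-1) + 2*(0)*conj(sqrt(3)) + 6*(0)*conj(0) + 6*(0)*conj(0)]
      = (1/24)[(8) + (-8) + (0) + (-4) + (0) + (4) + (0) + (0) + (0)] = 0/24 = 0
Hence the multiplicities are chi_6: 1, chi_8: 1. Dimension check: dim(chi_9)*dim(chi_7) = 2*2 = 4 and sum (mult * dim) = 1*2 + 1*2 = 4.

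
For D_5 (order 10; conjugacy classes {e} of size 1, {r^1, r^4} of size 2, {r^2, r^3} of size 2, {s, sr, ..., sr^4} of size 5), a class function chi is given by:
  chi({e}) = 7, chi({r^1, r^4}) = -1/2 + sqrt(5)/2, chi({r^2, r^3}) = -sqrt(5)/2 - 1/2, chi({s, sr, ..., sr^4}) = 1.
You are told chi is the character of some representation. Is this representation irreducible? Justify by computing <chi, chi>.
Not irreducible (reducible): <chi, chi> = 6 > 1.

<chi, chi> = (1/|G|) sum_C |C| * |chi(C)|^2 = (1/10)[1*|7|^2 + 2*|-1/2 + sqrt(5)/2|^2 + 2*|-sqrt(5)/2 - 1/2|^2 + 5*|1|^2]
  = (1/10)[(49) + (3 - sqrt(5)) + (sqrt(5) + 3) + (5)] = 60/10 = 6.
A character is irreducible iff <chi, chi> = 1, so this representation is reducible.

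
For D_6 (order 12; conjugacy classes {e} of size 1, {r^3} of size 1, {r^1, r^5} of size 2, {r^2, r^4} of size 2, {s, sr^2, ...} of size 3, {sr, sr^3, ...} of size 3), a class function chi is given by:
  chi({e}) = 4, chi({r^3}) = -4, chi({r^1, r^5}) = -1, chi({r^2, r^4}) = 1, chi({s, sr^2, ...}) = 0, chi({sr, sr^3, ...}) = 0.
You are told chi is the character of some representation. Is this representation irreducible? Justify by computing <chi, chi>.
Not irreducible (reducible): <chi, chi> = 3 > 1.

Explanation: <chi, chi> = (1/|G|) sum_C |C| * |chi(C)|^2 = (1/12)[1*|4|^2 + 1*|-4|^2 + 2*|-1|^2 + 2*|1|^2 + 3*|0|^2 + 3*|0|^2]
  = (1/12)[(16) + (16) + (2) + (2) + (0) + (0)] = 36/12 = 3.
A character is irreducible iff <chi, chi> = 1, so this representation is reducible.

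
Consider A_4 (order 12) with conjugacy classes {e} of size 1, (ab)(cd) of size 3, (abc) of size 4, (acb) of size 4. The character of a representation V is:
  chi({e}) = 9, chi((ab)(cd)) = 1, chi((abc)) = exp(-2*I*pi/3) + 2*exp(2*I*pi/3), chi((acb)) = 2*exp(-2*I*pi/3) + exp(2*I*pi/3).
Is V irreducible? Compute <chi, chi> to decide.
Not irreducible (reducible): <chi, chi> = 9 > 1.

<chi, chi> = (1/|G|) sum_C |C| * |chi(C)|^2 = (1/12)[1*|9|^2 + 3*|1|^2 + 4*|exp(-2*I*pi/3) + 2*exp(2*I*pi/3)|^2 + 4*|2*exp(-2*I*pi/3) + exp(2*I*pi/3)|^2]
  = (1/12)[(81) + (3) + (12) + (12)] = 108/12 = 9.
(Exp terms are combined using exp(i*s)*conj(exp(i*t)) = exp(i*(s-t)), and sums of them are collapsed using the identity that for every m > 1 the m distinct m-th roots of unity sum to 0, e.g. 1 + exp(2*I*pi/3) + exp(-2*I*pi/3) = 0.)
A character is irreducible iff <chi, chi> = 1, so this representation is reducible.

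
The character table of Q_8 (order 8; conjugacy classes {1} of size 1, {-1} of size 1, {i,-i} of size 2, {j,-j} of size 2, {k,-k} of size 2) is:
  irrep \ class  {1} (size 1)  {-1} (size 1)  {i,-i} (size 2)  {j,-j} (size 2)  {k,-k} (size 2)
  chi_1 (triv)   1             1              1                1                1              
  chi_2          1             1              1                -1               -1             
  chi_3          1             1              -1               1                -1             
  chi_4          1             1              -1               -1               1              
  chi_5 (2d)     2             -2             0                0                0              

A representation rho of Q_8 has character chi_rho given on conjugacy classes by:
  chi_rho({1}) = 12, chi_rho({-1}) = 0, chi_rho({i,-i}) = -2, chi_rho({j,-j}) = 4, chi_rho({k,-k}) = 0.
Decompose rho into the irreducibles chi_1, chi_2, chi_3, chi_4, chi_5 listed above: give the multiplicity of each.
Multiplicities: chi_1: 2, chi_2: 0, chi_3: 3, chi_4: 1, chi_5: 3.

Why: Use <chi_rho, chi> = (1/|G|) sum_C |C| * chi_rho(C) * conj(chi(C)) with |G| = 8 for each irreducible chi in the table:
  <chi_rho, chi_1> = (1/8)[1*(12)*conj(1) + 1*(0)*conj(1) + 2*(-2)*conj(1) + 2*(4)*conj(1) + 2*(0)*conj(1)]
      = (1/8)[(12) + (0) + (-4) + (8) + (0)] = 16/8 = 2
  <chi_rho, chi_2> = (1/8)[1*(12)*conj(1) + 1*(0)*conj(1) + 2*(-2)*conj(1) + 2*(4)*conj(-1) + 2*(0)*conj(-1)]
      = (1/8)[(12) + (0) + (-4) + (-8) + (0)] = 0/8 = 0
  <chi_rho, chi_3> = (1/8)[1*(12)*conj(1) + 1*(0)*conj(1) + 2*(-2)*conj(-1) + 2*(4)*conj(1) + 2*(0)*conj(-1)]
      = (1/8)[(12) + (0) + (4) + (8) + (0)] = 24/8 = 3
  <chi_rho, chi_4> = (1/8)[1*(12)*conj(1) + 1*(0)*conj(1) + 2*(-2)*conj(-1) + 2*(4)*conj(-1) + 2*(0)*conj(1)]
      = (1/8)[(12) + (0) + (4) + (-8) + (0)] = 8/8 = 1
  <chi_rho, chi_5> = (1/8)[1*(12)*conj(2) + 1*(0)*conj(-2) + 2*(-2)*conj(0) + 2*(4)*conj(0) + 2*(0)*conj(0)]
      = (1/8)[(24) + (0) + (0) + (0) + (0)] = 24/8 = 3
Dimension check: dim(rho) = sum (mult * dim) = 2*1 + 0*1 + 3*1 + 1*1 + 3*2 = 12 = chi_rho(e) = 12.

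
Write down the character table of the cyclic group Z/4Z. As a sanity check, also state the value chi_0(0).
Character table of Z/4Z (irreps indexed chi_0,...,chi_3 with chi_k(m) = zeta_4^(k*m), zeta_4 = exp(2*pi*i/4)):
  irrep \ class  {0} (size 1)  {1} (size 1)  {2} (size 1)  {3} (size 1)
  chi_0          1             1             1             1           
  chi_1          1             I             -1            -I          
  chi_2          1             -1            1             -1          
  chi_3          1             -I            -1            I           

Spot check: chi_0(0) = zeta_4^(0*0) = zeta_4^0 = 1.

Justification: Z/4Z is abelian, so all 4 irreducible complex representations are 1-dimensional. They are given by chi_k(m) = zeta_4^(k*m) for k = 0,...,3. Row orthogonality: sum_m chi_k(m) conj(chi_l(m)) = 4 * [k = l].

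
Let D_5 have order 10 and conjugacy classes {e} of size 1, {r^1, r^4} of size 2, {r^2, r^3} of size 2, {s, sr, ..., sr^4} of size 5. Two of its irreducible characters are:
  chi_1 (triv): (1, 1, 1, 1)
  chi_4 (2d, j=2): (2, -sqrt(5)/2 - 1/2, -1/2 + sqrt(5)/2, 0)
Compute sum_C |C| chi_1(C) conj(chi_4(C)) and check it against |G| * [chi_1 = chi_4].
Sum = 0; so <chi_1, chi_4> = 0 (distinct irreducibles are orthogonal).

Derivation: Compute term by term over conjugacy classes (|C| * chi_1(C) * conj(chi_4(C))):
  1*(1)*conj(2) + 2*(1)*conj(-sqrt(5)/2 - 1/2) + 2*(1)*conj(-1/2 + sqrt(5)/2) + 5*(1)*conj(0)
  = (2) + (-sqrt(5) - 1) + (-1 + sqrt(5)) + (0)
  = 0.
Dividing by |G| = 10 gives 0/10 = 0, matching the row-orthogonality relation <chi_1, chi_4> = [chi_1 = chi_4].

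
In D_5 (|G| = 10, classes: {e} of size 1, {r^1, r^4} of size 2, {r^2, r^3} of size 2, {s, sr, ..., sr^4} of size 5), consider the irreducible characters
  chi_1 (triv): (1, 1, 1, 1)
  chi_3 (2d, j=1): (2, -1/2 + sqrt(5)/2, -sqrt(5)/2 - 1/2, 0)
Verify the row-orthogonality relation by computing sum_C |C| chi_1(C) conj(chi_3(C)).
Sum = 0; so <chi_1, chi_3> = 0 (distinct irreducibles are orthogonal).

Proof sketch: Compute term by term over conjugacy classes (|C| * chi_1(C) * conj(chi_3(C))):
  1*(1)*conj(2) + 2*(1)*conj(-1/2 + sqrt(5)/2) + 2*(1)*conj(-sqrt(5)/2 - 1/2) + 5*(1)*conj(0)
  = (2) + (-1 + sqrt(5)) + (-sqrt(5) - 1) + (0)
  = 0.
Dividing by |G| = 10 gives 0/10 = 0, matching the row-orthogonality relation <chi_1, chi_3> = [chi_1 = chi_3].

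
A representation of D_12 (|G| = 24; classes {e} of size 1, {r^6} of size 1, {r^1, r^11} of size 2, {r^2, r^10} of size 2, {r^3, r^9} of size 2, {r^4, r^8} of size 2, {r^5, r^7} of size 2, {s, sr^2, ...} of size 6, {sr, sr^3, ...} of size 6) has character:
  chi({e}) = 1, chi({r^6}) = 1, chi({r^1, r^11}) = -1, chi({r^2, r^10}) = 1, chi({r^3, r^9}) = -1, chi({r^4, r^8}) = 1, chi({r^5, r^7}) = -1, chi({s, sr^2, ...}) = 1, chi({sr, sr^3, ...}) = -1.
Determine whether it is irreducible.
Irreducible: <chi, chi> = 1.

Explanation: <chi, chi> = (1/|G|) sum_C |C| * |chi(C)|^2 = (1/24)[1*|1|^2 + 1*|1|^2 + 2*|-1|^2 + 2*|1|^2 + 2*|-1|^2 + 2*|1|^2 + 2*|-1|^2 + 6*|1|^2 + 6*|-1|^2]
  = (1/24)[(1) + (1) + (2) + (2) + (2) + (2) + (2) + (6) + (6)] = 24/24 = 1.
A character is irreducible iff <chi, chi> = 1, so this representation is irreducible.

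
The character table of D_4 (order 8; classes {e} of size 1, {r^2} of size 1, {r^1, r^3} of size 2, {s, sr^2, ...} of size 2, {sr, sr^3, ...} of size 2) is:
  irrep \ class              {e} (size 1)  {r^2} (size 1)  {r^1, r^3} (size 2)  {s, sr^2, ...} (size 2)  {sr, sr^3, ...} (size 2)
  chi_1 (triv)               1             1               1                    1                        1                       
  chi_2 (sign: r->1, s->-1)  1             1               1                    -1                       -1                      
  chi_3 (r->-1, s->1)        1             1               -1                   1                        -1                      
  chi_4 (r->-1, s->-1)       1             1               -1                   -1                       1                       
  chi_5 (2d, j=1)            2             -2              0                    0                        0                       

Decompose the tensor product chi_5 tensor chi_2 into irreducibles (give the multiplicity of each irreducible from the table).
chi_5 tensor chi_2 = chi_5 (all other irreducibles have multiplicity 0).

The character of a tensor product is the pointwise product (chi_5 * chi_2)(C) = chi_5(C) * chi_2(C):
  {e}: (2)*(1), {r^2}: (-2)*(1), {r^1, r^3}: (0)*(1), {s, sr^2, ...}: (0)*(-1), {sr, sr^3, ...}: (0)*(-1)
so (chi_5 * chi_2) takes values
  {e} -> 2, {r^2} -> -2, {r^1, r^3} -> 0, {s, sr^2, ...} -> 0, {sr, sr^3, ...} -> 0.
Now take the inner product of this character with each irreducible chi from the table, <chi_5*chi_2, chi> = (1/8) sum_C |C| (chi_5*chi_2)(C) conj(chi(C)):
  <chi_5*chi_2, chi_1> = (1/8)[1*(2)*conj(1) + 1*(-2)*conj(1) + 2*(0)*conj(1) + 2*(0)*conj(1) + 2*(0)*conj(1)]
      = (1/8)[(2) + (-2) + (0) + (0) + (0)] = 0/8 = 0
  <chi_5*chi_2, chi_2> = (1/8)[1*(2)*conj(1) + 1*(-2)*conj(1) + 2*(0)*conj(1) + 2*(0)*conj(-1) + 2*(0)*conj(-1)]
      = (1/8)[(2) + (-2) + (0) + (0) + (0)] = 0/8 = 0
  <chi_5*chi_2, chi_3> = (1/8)[1*(2)*conj(1) + 1*(-2)*conj(1) + 2*(0)*conj(-1) + 2*(0)*conj(1) + 2*(0)*conj(-1)]
      = (1/8)[(2) + (-2) + (0) + (0) + (0)] = 0/8 = 0
  <chi_5*chi_2, chi_4> = (1/8)[1*(2)*conj(1) + 1*(-2)*conj(1) + 2*(0)*conj(-1) + 2*(0)*conj(-1) + 2*(0)*conj(1)]
      = (1/8)[(2) + (-2) + (0) + (0) + (0)] = 0/8 = 0
  <chi_5*chi_2, chi_5> = (1/8)[1*(2)*conj(2) + 1*(-2)*conj(-2) + 2*(0)*conj(0) + 2*(0)*conj(0) + 2*(0)*conj(0)]
      = (1/8)[(4) + (4) + (0) + (0) + (0)] = 8/8 = 1
Hence the multiplicities are chi_5: 1. Dimension check: dim(chi_5)*dim(chi_2) = 2*1 = 2 and sum (mult * dim) = 1*2 = 2.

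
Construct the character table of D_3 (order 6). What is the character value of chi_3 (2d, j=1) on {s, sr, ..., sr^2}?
Conjugacy classes: {e} of size 1, {r^1, r^2} of size 2, {s, sr, ..., sr^2} of size 3.
Character table:
  irrep \ class              {e} (size 1)  {r^1, r^2} (size 2)  {s, sr, ..., sr^2} (size 3)
  chi_1 (triv)               1             1                    1                          
  chi_2 (sign: r->1, s->-1)  1             1                    -1                         
  chi_3 (2d, j=1)            2             -1                   0                          

Spot check: chi_3 (2d, j=1) on {s, sr, ..., sr^2} = 0.

Justification: D_3 has order 2*3 = 6 with 3 conjugacy classes, hence 3 irreducibles. Sum of squared dims 1 + 1 + 4 = 6 = |G|. Linear characters come from the abelianisation; the 2-dimensional irreps have character r^k -> 2*cos(2*pi*j*k/3), reflections -> 0.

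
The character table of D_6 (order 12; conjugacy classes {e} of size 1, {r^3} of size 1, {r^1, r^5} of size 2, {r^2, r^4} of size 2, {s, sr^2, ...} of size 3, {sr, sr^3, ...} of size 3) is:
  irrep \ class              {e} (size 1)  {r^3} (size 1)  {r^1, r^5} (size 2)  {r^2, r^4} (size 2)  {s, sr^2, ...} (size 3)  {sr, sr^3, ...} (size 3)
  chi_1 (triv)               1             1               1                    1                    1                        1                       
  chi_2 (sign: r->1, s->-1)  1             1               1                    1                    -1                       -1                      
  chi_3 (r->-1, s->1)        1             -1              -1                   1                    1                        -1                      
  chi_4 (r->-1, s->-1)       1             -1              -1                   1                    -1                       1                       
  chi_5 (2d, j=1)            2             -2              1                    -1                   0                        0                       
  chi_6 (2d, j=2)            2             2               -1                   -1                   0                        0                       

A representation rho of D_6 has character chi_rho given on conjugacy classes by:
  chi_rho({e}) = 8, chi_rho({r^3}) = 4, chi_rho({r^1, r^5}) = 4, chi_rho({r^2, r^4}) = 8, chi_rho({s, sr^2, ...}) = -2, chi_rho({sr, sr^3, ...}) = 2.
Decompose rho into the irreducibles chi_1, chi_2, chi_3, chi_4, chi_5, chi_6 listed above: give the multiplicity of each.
Multiplicities: chi_1: 3, chi_2: 3, chi_3: 0, chi_4: 2, chi_5: 0, chi_6: 0.

Justification: Use <chi_rho, chi> = (1/|G|) sum_C |C| * chi_rho(C) * conj(chi(C)) with |G| = 12 for each irreducible chi in the table:
  <chi_rho, chi_1> = (1/12)[1*(8)*conj(1) + 1*(4)*conj(1) + 2*(4)*conj(1) + 2*(8)*conj(1) + 3*(-2)*conj(1) + 3*(2)*conj(1)]
      = (1/12)[(8) + (4) + (8) + (16) + (-6) + (6)] = 36/12 = 3
  <chi_rho, chi_2> = (1/12)[1*(8)*conj(1) + 1*(4)*conj(1) + 2*(4)*conj(1) + 2*(8)*conj(1) + 3*(-2)*conj(-1) + 3*(2)*conj(-1)]
      = (1/12)[(8) + (4) + (8) + (16) + (6) + (-6)] = 36/12 = 3
  <chi_rho, chi_3> = (1/12)[1*(8)*conj(1) + 1*(4)*conj(-1) + 2*(4)*conj(-1) + 2*(8)*conj(1) + 3*(-2)*conj(1) + 3*(2)*conj(-1)]
      = (1/12)[(8) + (-4) + (-8) + (16) + (-6) + (-6)] = 0/12 = 0
  <chi_rho, chi_4> = (1/12)[1*(8)*conj(1) + 1*(4)*conj(-1) + 2*(4)*conj(-1) + 2*(8)*conj(1) + 3*(-2)*conj(-1) + 3*(2)*conj(1)]
      = (1/12)[(8) + (-4) + (-8) + (16) + (6) + (6)] = 24/12 = 2
  <chi_rho, chi_5> = (1/12)[1*(8)*conj(2) + 1*(4)*conj(-2) + 2*(4)*conj(1) + 2*(8)*conj(-1) + 3*(-2)*conj(0) + 3*(2)*conj(0)]
      = (1/12)[(16) + (-8) + (8) + (-16) + (0) + (0)] = 0/12 = 0
  <chi_rho, chi_6> = (1/12)[1*(8)*conj(2) + 1*(4)*conj(2) + 2*(4)*conj(-1) + 2*(8)*conj(-1) + 3*(-2)*conj(0) + 3*(2)*conj(0)]
      = (1/12)[(16) + (8) + (-8) + (-16) + (0) + (0)] = 0/12 = 0
Dimension check: dim(rho) = sum (mult * dim) = 3*1 + 3*1 + 0*1 + 2*1 + 0*2 + 0*2 = 8 = chi_rho(e) = 8.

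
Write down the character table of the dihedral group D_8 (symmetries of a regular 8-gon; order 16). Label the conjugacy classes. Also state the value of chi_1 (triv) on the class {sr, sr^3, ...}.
Conjugacy classes: {e} of size 1, {r^4} of size 1, {r^1, r^7} of size 2, {r^2, r^6} of size 2, {r^3, r^5} of size 2, {s, sr^2, ...} of size 4, {sr, sr^3, ...} of size 4.
Character table:
  irrep \ class              {e} (size 1)  {r^4} (size 1)  {r^1, r^7} (size 2)  {r^2, r^6} (size 2)  {r^3, r^5} (size 2)  {s, sr^2, ...} (size 4)  {sr, sr^3, ...} (size 4)
  chi_1 (triv)               1             1               1                    1                    1                    1                        1                       
  chi_2 (sign: r->1, s->-1)  1             1               1                    1                    1                    -1                       -1                      
  chi_3 (r->-1, s->1)        1             1               -1                   1                    -1                   1                        -1                      
  chi_4 (r->-1, s->-1)       1             1               -1                   1                    -1                   -1                       1                       
  chi_5 (2d, j=1)            2             -2              sqrt(2)              0                    -sqrt(2)             0                        0                       
  chi_6 (2d, j=2)            2             2               0                    -2                   0                    0                        0                       
  chi_7 (2d, j=3)            2             -2              -sqrt(2)             0                    sqrt(2)              0                        0                       

Spot check: chi_1 (triv) on {sr, sr^3, ...} = 1.

Working: D_8 has order 2*8 = 16 with 7 conjugacy classes, hence 7 irreducibles. Sum of squared dims 1 + 1 + 1 + 1 + 4 + 4 + 4 = 16 = |G|. Linear characters come from the abelianisation; the 2-dimensional irreps have character r^k -> 2*cos(2*pi*j*k/8), reflections -> 0.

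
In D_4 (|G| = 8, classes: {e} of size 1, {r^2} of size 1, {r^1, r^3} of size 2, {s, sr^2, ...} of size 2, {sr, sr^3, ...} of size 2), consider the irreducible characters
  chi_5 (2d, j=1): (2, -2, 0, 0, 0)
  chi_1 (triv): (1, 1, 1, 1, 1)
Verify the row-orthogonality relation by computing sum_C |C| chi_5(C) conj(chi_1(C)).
Sum = 0; so <chi_5, chi_1> = 0 (distinct irreducibles are orthogonal).

Reasoning: Compute term by term over conjugacy classes (|C| * chi_5(C) * conj(chi_1(C))):
  1*(2)*conj(1) + 1*(-2)*conj(1) + 2*(0)*conj(1) + 2*(0)*conj(1) + 2*(0)*conj(1)
  = (2) + (-2) + (0) + (0) + (0)
  = 0.
Dividing by |G| = 8 gives 0/8 = 0, matching the row-orthogonality relation <chi_5, chi_1> = [chi_5 = chi_1].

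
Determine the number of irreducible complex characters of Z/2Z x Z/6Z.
12

Justification: The number of irreducible complex representations of a finite group equals its number of conjugacy classes. Z/2Z x Z/6Z is abelian of order 12, so every element is its own conjugacy class: 12 classes, so Z/2Z x Z/6Z (order 12) has exactly 12 irreducible complex representations.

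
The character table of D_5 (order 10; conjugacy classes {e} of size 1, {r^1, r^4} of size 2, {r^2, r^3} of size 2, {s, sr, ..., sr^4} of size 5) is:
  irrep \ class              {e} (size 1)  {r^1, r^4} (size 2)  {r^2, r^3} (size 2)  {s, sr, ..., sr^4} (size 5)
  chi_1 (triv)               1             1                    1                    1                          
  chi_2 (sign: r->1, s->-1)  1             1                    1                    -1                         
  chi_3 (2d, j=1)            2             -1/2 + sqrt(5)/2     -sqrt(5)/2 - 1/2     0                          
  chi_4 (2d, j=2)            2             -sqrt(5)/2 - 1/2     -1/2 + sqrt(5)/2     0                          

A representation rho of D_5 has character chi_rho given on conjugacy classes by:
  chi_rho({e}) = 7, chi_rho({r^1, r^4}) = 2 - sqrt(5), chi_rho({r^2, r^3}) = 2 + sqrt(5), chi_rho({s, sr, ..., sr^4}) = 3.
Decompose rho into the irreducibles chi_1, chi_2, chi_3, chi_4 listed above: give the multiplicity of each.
Multiplicities: chi_1: 3, chi_2: 0, chi_3: 0, chi_4: 2.

Proof sketch: Use <chi_rho, chi> = (1/|G|) sum_C |C| * chi_rho(C) * conj(chi(C)) with |G| = 10 for each irreducible chi in the table:
  <chi_rho, chi_1> = (1/10)[1*(7)*conj(1) + 2*(2 - sqrt(5))*conj(1) + 2*(2 + sqrt(5))*conj(1) + 5*(3)*conj(1)]
      = (1/10)[(7) + (4 - 2*sqrt(5)) + (4 + 2*sqrt(5)) + (15)] = 30/10 = 3
  <chi_rho, chi_2> = (1/10)[1*(7)*conj(1) + 2*(2 - sqrt(5))*conj(1) + 2*(2 + sqrt(5))*conj(1) + 5*(3)*conj(-1)]
      = (1/10)[(7) + (4 - 2*sqrt(5)) + (4 + 2*sqrt(5)) + (-15)] = 0/10 = 0
  <chi_rho, chi_3> = (1/10)[1*(7)*conj(2) + 2*(2 - sqrt(5))*conj(-1/2 + sqrt(5)/2) + 2*(2 + sqrt(5))*conj(-sqrt(5)/2 - 1/2) + 5*(3)*conj(0)]
      = (1/10)[(14) + (-7 + 3*sqrt(5)) + (-7 - 3*sqrt(5)) + (0)] = 0/10 = 0
  <chi_rho, chi_4> = (1/10)[1*(7)*conj(2) + 2*(2 - sqrt(5))*conj(-sqrt(5)/2 - 1/2) + 2*(2 + sqrt(5))*conj(-1/2 + sqrt(5)/2) + 5*(3)*conj(0)]
      = (1/10)[(14) + (3 - sqrt(5)) + (sqrt(5) + 3) + (0)] = 20/10 = 2
Dimension check: dim(rho) = sum (mult * dim) = 3*1 + 0*1 + 0*2 + 2*2 = 7 = chi_rho(e) = 7.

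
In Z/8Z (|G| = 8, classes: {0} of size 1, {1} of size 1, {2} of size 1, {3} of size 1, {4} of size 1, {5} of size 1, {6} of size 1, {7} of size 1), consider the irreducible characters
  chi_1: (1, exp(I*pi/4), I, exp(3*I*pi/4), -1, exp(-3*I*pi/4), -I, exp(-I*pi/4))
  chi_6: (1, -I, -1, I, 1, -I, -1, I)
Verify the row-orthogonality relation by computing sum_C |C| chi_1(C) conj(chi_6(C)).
Sum = 0; so <chi_1, chi_6> = 0 (distinct irreducibles are orthogonal).

Why: Compute term by term over conjugacy classes (|C| * chi_1(C) * conj(chi_6(C))):
  1*(1)*conj(1) + 1*(exp(I*pi/4))*conj(-I) + 1*(I)*conj(-1) + 1*(exp(3*I*pi/4))*conj(I) + 1*(-1)*conj(1) + 1*(exp(-3*I*pi/4))*conj(-I) + 1*(-I)*conj(-1) + 1*(exp(-I*pi/4))*conj(I)
  = (1) + (exp(3*I*pi/4)) + (-I) + (-exp(-3*I*pi/4)) + (-1) + (exp(-I*pi/4)) + (I) + (-exp(I*pi/4))
  = 0.
(Exp terms are combined using exp(i*s)*conj(exp(i*t)) = exp(i*(s-t)), and sums of them are collapsed using the identity that for every m > 1 the m distinct m-th roots of unity sum to 0, e.g. 1 + exp(2*I*pi/3) + exp(-2*I*pi/3) = 0.)
Dividing by |G| = 8 gives 0/8 = 0, matching the row-orthogonality relation <chi_1, chi_6> = [chi_1 = chi_6].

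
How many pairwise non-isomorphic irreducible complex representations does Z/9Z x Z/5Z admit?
45

Explanation: The number of irreducible complex representations of a finite group equals its number of conjugacy classes. Z/9Z x Z/5Z is abelian of order 45, so every element is its own conjugacy class: 45 classes, so Z/9Z x Z/5Z (order 45) has exactly 45 irreducible complex representations.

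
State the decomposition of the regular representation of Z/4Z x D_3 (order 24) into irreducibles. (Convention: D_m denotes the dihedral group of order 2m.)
Each irreducible V_i of dimension d_i appears with multiplicity d_i, i.e. rho_reg = (direct sum over all irreducibles V_i) d_i V_i. The irreducible dimensions for Z/4Z x D_3 are 1, 1, 1, 1, 1, 1, 1, 1, 2, 2, 2, 2: 8 irreducibles of dimension 1, each with multiplicity 1; 4 irreducibles of dimension 2, each with multiplicity 2. Total dimension 8*1*1 + 4*2*2 = 24 = |G|.

General theorem: in the regular representation of a finite group G, each irreducible appears with multiplicity equal to its dimension. Check: dim(rho_reg) = sum d_i^2 = 1 + 1 + 1 + 1 + 1 + 1 + 1 + 1 + 4 + 4 + 4 + 4 = 24 = |G|.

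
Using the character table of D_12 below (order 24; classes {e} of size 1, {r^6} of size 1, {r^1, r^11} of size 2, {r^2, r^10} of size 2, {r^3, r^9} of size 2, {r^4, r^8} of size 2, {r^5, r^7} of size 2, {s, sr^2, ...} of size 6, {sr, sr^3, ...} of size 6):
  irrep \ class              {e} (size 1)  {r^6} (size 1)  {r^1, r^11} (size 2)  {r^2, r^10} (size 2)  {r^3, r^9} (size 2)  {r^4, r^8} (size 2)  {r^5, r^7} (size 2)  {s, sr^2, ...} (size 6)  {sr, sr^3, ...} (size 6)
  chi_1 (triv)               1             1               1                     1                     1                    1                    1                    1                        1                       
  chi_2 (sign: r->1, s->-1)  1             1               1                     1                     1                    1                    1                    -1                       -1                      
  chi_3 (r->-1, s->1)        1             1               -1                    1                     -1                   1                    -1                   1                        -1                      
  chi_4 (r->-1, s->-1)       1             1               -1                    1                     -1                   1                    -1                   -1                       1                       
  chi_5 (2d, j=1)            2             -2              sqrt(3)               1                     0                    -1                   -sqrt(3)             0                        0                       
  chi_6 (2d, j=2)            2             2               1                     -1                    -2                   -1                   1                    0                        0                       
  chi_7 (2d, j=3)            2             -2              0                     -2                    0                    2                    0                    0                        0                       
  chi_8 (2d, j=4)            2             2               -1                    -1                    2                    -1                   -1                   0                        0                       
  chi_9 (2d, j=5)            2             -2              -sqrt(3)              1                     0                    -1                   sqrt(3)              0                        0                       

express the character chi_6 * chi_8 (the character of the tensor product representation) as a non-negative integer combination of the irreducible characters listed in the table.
chi_6 tensor chi_8 = chi_3 + chi_4 + chi_6 (all other irreducibles have multiplicity 0).

Proof sketch: The character of a tensor product is the pointwise product (chi_6 * chi_8)(C) = chi_6(C) * chi_8(C):
  {e}: (2)*(2), {r^6}: (2)*(2), {r^1, r^11}: (1)*(-1), {r^2, r^10}: (-1)*(-1), {r^3, r^9}: (-2)*(2), {r^4, r^8}: (-1)*(-1), {r^5, r^7}: (1)*(-1), {s, sr^2, ...}: (0)*(0), {sr, sr^3, ...}: (0)*(0)
so (chi_6 * chi_8) takes values
  {e} -> 4, {r^6} -> 4, {r^1, r^11} -> -1, {r^2, r^10} -> 1, {r^3, r^9} -> -4, {r^4, r^8} -> 1, {r^5, r^7} -> -1, {s, sr^2, ...} -> 0, {sr, sr^3, ...} -> 0.
Now take the inner product of this character with each irreducible chi from the table, <chi_6*chi_8, chi> = (1/24) sum_C |C| (chi_6*chi_8)(C) conj(chi(C)):
  <chi_6*chi_8, chi_1> = (1/24)[1*(4)*conj(1) + 1*(4)*conj(1) + 2*(-1)*conj(1) + 2*(1)*conj(1) + 2*(-4)*conj(1) + 2*(1)*conj(1) + 2*(-1)*conj(1) + 6*(0)*conj(1) + 6*(0)*conj(1)]
      = (1/24)[(4) + (4) + (-2) + (2) + (-8) + (2) + (-2) + (0) + (0)] = 0/24 = 0
  <chi_6*chi_8, chi_2> = (1/24)[1*(4)*conj(1) + 1*(4)*conj(1) + 2*(-1)*conj(1) + 2*(1)*conj(1) + 2*(-4)*conj(1) + 2*(1)*conj(1) + 2*(-1)*conj(1) + 6*(0)*conj(-1) + 6*(0)*conj(-1)]
      = (1/24)[(4) + (4) + (-2) + (2) + (-8) + (2) + (-2) + (0) + (0)] = 0/24 = 0
  <chi_6*chi_8, chi_3> = (1/24)[1*(4)*conj(1) + 1*(4)*conj(1) + 2*(-1)*conj(-1) + 2*(1)*conj(1) + 2*(-4)*conj(-1) + 2*(1)*conj(1) + 2*(-1)*conj(-1) + 6*(0)*conj(1) + 6*(0)*conj(-1)]
      = (1/24)[(4) + (4) + (2) + (2) + (8) + (2) + (2) + (0) + (0)] = 24/24 = 1
  <chi_6*chi_8, chi_4> = (1/24)[1*(4)*conj(1) + 1*(4)*conj(1) + 2*(-1)*conj(-1) + 2*(1)*conj(1) + 2*(-4)*conj(-1) + 2*(1)*conj(1) + 2*(-1)*conj(-1) + 6*(0)*conj(-1) + 6*(0)*conj(1)]
      = (1/24)[(4) + (4) + (2) + (2) + (8) + (2) + (2) + (0) + (0)] = 24/24 = 1
  <chi_6*chi_8, chi_5> = (1/24)[1*(4)*conj(2) + 1*(4)*conj(-2) + 2*(-1)*conj(sqrt(3)) + 2*(1)*conj(1) + 2*(-4)*conj(0) + 2*(1)*conj(-1) + 2*(-1)*conj(-sqrt(3)) + 6*(0)*conj(0) + 6*(0)*conj(0)]
      = (1/24)[(8) + (-8) + (-2*sqrt(3)) + (2) + (0) + (-2) + (2*sqrt(3)) + (0) + (0)] = 0/24 = 0
  <chi_6*chi_8, chi_6> = (1/24)[1*(4)*conj(2) + 1*(4)*conj(2) + 2*(-1)*conj(1) + 2*(1)*conj(-1) + 2*(-4)*conj(-2) + 2*(1)*conj(-1) + 2*(-1)*conj(1) + 6*(0)*conj(0) + 6*(0)*conj(0)]
      = (1/24)[(8) + (8) + (-2) + (-2) + (16) + (-2) + (-2) + (0) + (0)] = 24/24 = 1
  <chi_6*chi_8, chi_7> = (1/24)[1*(4)*conj(2) + 1*(4)*conj(-2) + 2*(-1)*conj(0) + 2*(1)*conj(-2) + 2*(-4)*conj(0) + 2*(1)*conj(2) + 2*(-1)*conj(0) + 6*(0)*conj(0) + 6*(0)*conj(0)]
      = (1/24)[(8) + (-8) + (0) + (-4) + (0) + (4) + (0) + (0) + (0)] = 0/24 = 0
  <chi_6*chi_8, chi_8> = (1/24)[1*(4)*conj(2) + 1*(4)*conj(2) + 2*(-1)*conj(-1) + 2*(1)*conj(-1) + 2*(-4)*conj(2) + 2*(1)*conj(-1) + 2*(-1)*conj(-1) + 6*(0)*conj(0) + 6*(0)*conj(0)]
      = (1/24)[(8) + (8) + (2) + (-2) + (-16) + (-2) + (2) + (0) + (0)] = 0/24 = 0
  <chi_6*chi_8, chi_9> = (1/24)[1*(4)*conj(2) + 1*(4)*conj(-2) + 2*(-1)*conj(-sqrt(3)) + 2*(1)*conj(1) + 2*(-4)*conj(0) + 2*(1)*conj(-1) + 2*(-1)*conj(sqrt(3)) + 6*(0)*conj(0) + 6*(0)*conj(0)]
      = (1/24)[(8) + (-8) + (2*sqrt(3)) + (2) + (0) + (-2) + (-2*sqrt(3)) + (0) + (0)] = 0/24 = 0
Hence the multiplicities are chi_3: 1, chi_4: 1, chi_6: 1. Dimension check: dim(chi_6)*dim(chi_8) = 2*2 = 4 and sum (mult * dim) = 1*1 + 1*1 + 1*2 = 4.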